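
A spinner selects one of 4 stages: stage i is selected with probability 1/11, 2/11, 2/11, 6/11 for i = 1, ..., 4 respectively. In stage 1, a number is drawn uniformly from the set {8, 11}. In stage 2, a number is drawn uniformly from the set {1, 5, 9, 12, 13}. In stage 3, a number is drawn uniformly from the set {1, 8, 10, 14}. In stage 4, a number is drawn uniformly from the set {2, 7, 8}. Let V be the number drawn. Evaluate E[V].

76/11

E[V | stage 1] = (8+11)/2 = 19/2.
E[V | stage 2] = (1+5+9+12+13)/5 = 8.
E[V | stage 3] = (1+8+10+14)/4 = 33/4.
E[V | stage 4] = (2+7+8)/3 = 17/3.
E[V] = (1/11)·(19/2) + (2/11)·(8) + (2/11)·(33/4) + (6/11)·(17/3) = 76/11.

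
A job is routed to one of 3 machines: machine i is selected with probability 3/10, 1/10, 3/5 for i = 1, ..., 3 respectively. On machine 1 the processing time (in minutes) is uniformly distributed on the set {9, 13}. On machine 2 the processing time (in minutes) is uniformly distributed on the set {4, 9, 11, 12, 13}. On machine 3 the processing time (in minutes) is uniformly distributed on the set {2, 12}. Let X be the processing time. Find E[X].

E[X | machine 1] = (9+13)/2 = 11.
E[X | machine 2] = (4+9+11+12+13)/5 = 49/5.
E[X | machine 3] = (2+12)/2 = 7.
By the law of total expectation,
E[X] = (3/10)·(11) + (1/10)·(49/5) + (3/5)·(7) = 212/25.

212/25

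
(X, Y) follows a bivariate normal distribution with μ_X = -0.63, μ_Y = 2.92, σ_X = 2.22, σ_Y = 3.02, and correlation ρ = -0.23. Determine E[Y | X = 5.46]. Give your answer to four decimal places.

1.0145

The regression of Y on X has slope ρ·σ_Y/σ_X and passes through (μ_X, μ_Y).
E[Y | X=5.46] = 2.92 + (-0.23)·(3.02/2.22)·(5.46 − (-0.63)) = 2.92 + (-0.312883)·(6.09) = 1.0145.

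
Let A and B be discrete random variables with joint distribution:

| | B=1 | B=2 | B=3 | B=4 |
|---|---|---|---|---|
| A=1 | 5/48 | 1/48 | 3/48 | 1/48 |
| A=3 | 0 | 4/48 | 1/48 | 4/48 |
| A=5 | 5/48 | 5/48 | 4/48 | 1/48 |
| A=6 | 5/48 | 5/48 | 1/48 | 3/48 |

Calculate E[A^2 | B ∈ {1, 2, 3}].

800/39

P(B ∈ {1, 2, 3}) = 13/16.
Summing A^2·P(A=x,B=y) over the conditioning event gives 50/3.
E[A^2 | B ∈ {1, 2, 3}] = (50/3) / (13/16) = 800/39.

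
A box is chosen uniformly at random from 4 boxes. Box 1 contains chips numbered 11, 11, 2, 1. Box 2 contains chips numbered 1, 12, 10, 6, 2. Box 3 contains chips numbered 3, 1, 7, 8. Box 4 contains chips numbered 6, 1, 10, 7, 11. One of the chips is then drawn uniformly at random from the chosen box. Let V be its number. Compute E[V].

E[V | box 1] = (11+11+2+1)/4 = 25/4.
E[V | box 2] = (1+12+10+6+2)/5 = 31/5.
E[V | box 3] = (3+1+7+8)/4 = 19/4.
E[V | box 4] = (6+1+10+7+11)/5 = 7.
E[V] = (1/4)·(25/4) + (1/4)·(31/5) + (1/4)·(19/4) + (1/4)·(7) = 121/20.

121/20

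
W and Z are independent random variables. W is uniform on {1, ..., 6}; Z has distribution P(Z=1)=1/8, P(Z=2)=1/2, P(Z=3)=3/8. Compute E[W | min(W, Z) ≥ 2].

4

P(min(W, Z) ≥ 2) = 35/48.
Summing W·P(x,y) over outcomes with min(W, Z) ≥ 2 gives 35/12.
E[W | min(W, Z) ≥ 2] = (35/12) / (35/48) = 4.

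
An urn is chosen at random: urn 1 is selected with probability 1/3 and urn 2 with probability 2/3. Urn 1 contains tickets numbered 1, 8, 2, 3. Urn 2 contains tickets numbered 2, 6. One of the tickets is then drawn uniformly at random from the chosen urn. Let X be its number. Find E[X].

23/6

E[X | urn 1] = (1+8+2+3)/4 = 7/2.
E[X | urn 2] = (2+6)/2 = 4.
E[X] = (1/3)·(7/2) + (2/3)·(4) = 23/6.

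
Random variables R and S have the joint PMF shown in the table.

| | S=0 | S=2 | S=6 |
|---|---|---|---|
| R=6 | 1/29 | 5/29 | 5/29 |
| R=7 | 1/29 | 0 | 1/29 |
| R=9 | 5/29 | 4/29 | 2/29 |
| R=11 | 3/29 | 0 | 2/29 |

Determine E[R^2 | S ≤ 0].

853/10

P(S ≤ 0) = 10/29.
Σ R^2·P over the event = 36·(1/29) + 49·(1/29) + 81·(5/29) + 121·(3/29) = 853/29.
E[R^2 | S ≤ 0] = (853/29) / (10/29) = 853/10.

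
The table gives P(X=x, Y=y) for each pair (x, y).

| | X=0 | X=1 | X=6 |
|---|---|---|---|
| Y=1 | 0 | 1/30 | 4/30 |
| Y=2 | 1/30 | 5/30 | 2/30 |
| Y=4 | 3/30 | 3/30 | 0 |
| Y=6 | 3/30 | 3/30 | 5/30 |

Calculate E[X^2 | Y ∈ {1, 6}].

P(Y ∈ {1, 6}) = 8/15.
Summing X^2·P(X=x,Y=y) over the conditioning event gives 164/15.
E[X^2 | Y ∈ {1, 6}] = (164/15) / (8/15) = 41/2.

41/2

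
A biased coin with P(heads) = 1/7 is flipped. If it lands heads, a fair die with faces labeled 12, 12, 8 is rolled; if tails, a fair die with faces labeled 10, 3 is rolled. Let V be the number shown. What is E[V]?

E[V | heads] = (12+12+8)/3 = 32/3.
E[V | tails] = (10+3)/2 = 13/2.
By the law of total expectation,
E[V] = (1/7)·(32/3) + (6/7)·(13/2) = 149/21.

149/21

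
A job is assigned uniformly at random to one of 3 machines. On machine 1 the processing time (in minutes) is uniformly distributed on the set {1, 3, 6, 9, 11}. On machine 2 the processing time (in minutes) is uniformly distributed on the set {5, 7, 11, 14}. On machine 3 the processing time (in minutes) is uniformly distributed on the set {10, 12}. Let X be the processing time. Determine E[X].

E[X | machine 1] = (1+3+6+9+11)/5 = 6.
E[X | machine 2] = (5+7+11+14)/4 = 37/4.
E[X | machine 3] = (10+12)/2 = 11.
E[X] = (1/3)·(6) + (1/3)·(37/4) + (1/3)·(11) = 35/4.

35/4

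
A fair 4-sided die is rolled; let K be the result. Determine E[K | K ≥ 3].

7/2

Given K ≥ 3, K is equally likely to be any of {3, 4}.
E[K | K ≥ 3] = (3 + 4) / 2 = 7/2.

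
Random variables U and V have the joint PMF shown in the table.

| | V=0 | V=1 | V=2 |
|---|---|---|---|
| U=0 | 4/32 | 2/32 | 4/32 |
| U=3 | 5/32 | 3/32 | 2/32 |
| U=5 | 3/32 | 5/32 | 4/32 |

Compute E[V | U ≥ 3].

10/11

P(U ≥ 3) = 11/16.
Σ V·P over the event = 0·(5/32) + 1·(3/32) + 2·(2/32) + 0·(3/32) + 1·(5/32) + 2·(4/32) = 5/8.
E[V | U ≥ 3] = (5/8) / (11/16) = 10/11.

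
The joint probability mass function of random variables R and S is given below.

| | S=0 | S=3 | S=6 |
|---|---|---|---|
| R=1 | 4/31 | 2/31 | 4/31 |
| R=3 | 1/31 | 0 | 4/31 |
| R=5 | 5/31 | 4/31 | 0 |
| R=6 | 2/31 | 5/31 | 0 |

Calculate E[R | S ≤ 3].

96/23

P(S ≤ 3) = 23/31.
Σ R·P over the event = 1·(4/31) + 1·(2/31) + 3·(1/31) + 5·(5/31) + 5·(4/31) + 6·(2/31) + 6·(5/31) = 96/31.
E[R | S ≤ 3] = (96/31) / (23/31) = 96/23.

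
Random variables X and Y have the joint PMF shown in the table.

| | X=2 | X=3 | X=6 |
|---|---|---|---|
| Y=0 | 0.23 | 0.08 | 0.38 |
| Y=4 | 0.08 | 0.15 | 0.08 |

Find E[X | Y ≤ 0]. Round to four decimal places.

P(Y ≤ 0) = 0.69.
Σ X·P over the event = 2·(0.23) + 3·(0.08) + 6·(0.38) = 2.98.
E[X | Y ≤ 0] = (2.98) / (0.69) = 4.3188.

4.3188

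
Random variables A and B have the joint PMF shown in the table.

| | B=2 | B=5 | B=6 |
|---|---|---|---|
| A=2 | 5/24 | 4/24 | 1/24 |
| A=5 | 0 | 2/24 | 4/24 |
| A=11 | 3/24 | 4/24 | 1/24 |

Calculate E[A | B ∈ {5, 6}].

95/16

P(B ∈ {5, 6}) = 2/3.
Σ A·P over the event = 2·(4/24) + 2·(1/24) + 5·(2/24) + 5·(4/24) + 11·(4/24) + 11·(1/24) = 95/24.
E[A | B ∈ {5, 6}] = (95/24) / (2/3) = 95/16.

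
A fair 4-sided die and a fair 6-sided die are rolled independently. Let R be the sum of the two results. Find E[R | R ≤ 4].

P(R ≤ 4) = 1/4.
Σ over the event: 2·1/24 + 3·1/12 + 4·1/8 = 5/6.
E[R | R ≤ 4] = (5/6) / (1/4) = 10/3.

10/3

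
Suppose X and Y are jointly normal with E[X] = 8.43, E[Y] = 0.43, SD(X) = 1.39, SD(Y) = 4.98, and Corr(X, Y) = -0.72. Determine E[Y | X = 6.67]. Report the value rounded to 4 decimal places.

For a bivariate normal, E[Y | X=x] = μ_Y + ρ·(σ_Y/σ_X)·(x − μ_X).
E[Y | X=6.67] = 0.43 + (-0.72)·(4.98/1.39)·(6.67 − (8.43)) = 0.43 + (-2.57957)·(-1.76) = 4.9700.

4.9700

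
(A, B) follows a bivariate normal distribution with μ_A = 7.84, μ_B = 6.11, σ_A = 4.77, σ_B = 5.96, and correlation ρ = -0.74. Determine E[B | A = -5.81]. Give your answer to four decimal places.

For a bivariate normal, E[B | A=x] = μ_B + ρ·(σ_B/σ_A)·(x − μ_A).
E[B | A=-5.81] = 6.11 + (-0.74)·(5.96/4.77)·(-5.81 − (7.84)) = 6.11 + (-0.924612)·(-13.65) = 18.7310.

18.7310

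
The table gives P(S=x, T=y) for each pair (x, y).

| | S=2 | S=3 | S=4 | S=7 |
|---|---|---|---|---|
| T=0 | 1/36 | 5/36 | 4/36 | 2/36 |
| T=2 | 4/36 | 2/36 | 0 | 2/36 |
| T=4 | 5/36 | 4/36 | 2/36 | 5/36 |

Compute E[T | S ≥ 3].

2

P(S ≥ 3) = 13/18.
Summing T·P(S=x,T=y) over the conditioning event gives 13/9.
E[T | S ≥ 3] = (13/9) / (13/18) = 2.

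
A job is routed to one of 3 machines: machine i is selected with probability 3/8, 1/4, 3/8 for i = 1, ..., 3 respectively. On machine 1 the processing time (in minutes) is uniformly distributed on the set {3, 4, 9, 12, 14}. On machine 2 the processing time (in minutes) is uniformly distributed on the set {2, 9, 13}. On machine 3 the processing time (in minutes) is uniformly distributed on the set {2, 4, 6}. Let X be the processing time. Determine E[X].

E[X | machine 1] = (3+4+9+12+14)/5 = 42/5.
E[X | machine 2] = (2+9+13)/3 = 8.
E[X | machine 3] = (2+4+6)/3 = 4.
E[X] = (3/8)·(42/5) + (1/4)·(8) + (3/8)·(4) = 133/20.

133/20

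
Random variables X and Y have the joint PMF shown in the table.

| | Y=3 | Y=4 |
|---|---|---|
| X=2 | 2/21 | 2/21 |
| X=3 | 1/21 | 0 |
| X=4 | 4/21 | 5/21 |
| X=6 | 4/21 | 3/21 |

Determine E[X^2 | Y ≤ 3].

P(Y ≤ 3) = 11/21.
Σ X^2·P over the event = 4·(2/21) + 9·(1/21) + 16·(4/21) + 36·(4/21) = 75/7.
E[X^2 | Y ≤ 3] = (75/7) / (11/21) = 225/11.

225/11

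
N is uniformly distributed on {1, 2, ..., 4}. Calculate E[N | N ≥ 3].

7/2

Given N ≥ 3, N is equally likely to be any of {3, 4}.
E[N | N ≥ 3] = (3 + 4) / 2 = 7/2.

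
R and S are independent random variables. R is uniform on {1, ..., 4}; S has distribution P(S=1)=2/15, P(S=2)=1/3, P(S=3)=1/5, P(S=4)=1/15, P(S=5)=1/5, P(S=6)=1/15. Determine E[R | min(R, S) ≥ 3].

P(min(R, S) ≥ 3) = 4/15.
Summing R·P(x,y) over outcomes with min(R, S) ≥ 3 gives 14/15.
E[R | min(R, S) ≥ 3] = (14/15) / (4/15) = 7/2.

7/2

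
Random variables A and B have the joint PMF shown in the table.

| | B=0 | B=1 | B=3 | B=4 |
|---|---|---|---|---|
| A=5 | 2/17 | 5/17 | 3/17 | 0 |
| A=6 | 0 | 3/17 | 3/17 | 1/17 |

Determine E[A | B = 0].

5

P(B = 0) = 2/17.
Summing A·P(A=x,B=y) over the conditioning event gives 10/17.
E[A | B = 0] = (10/17) / (2/17) = 5.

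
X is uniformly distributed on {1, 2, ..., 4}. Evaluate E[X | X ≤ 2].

3/2

Given X ≤ 2, X is equally likely to be any of {1, 2}.
E[X | X ≤ 2] = (1 + 2) / 2 = 3/2.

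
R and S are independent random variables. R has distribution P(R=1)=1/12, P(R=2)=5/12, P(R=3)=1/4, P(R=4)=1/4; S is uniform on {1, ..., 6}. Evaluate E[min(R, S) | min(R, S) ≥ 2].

P(min(R, S) ≥ 2) = 55/72.
Summing min(R,S)·P(x,y) over outcomes with min(R, S) ≥ 2 gives 143/72.
E[min(R, S) | min(R, S) ≥ 2] = (143/72) / (55/72) = 13/5.

13/5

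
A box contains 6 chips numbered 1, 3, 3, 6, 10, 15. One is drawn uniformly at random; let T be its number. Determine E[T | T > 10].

15

P(T > 10) = 1/6.
Σ over the event: 15·1/6 = 5/2.
E[T | T > 10] = (5/2) / (1/6) = 15.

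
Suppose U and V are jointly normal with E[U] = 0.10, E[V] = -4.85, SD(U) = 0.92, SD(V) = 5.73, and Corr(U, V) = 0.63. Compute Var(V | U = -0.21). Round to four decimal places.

19.8015

Var(V | U=x) = (1 − ρ²)·σ_V².
Var(V | U=-0.21) = (5.73)²·(1 − (0.63)²) = 32.8329·0.6031 = 19.8015.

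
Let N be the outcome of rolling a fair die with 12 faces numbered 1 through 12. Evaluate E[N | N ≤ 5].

3

Given N ≤ 5, N is equally likely to be any of {1, 2, 3, 4, 5}.
E[N | N ≤ 5] = (1 + 2 + 3 + 4 + 5) / 5 = 3.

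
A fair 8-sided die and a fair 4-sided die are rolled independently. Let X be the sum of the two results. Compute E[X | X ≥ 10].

P(X ≥ 10) = 3/16.
Σ over the event: 10·3/32 + 11·1/16 + 12·1/32 = 2.
E[X | X ≥ 10] = (2) / (3/16) = 32/3.

32/3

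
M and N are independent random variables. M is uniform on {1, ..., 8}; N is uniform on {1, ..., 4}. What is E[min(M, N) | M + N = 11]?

Outcomes with M + N = 11: (7,4), (8,3), each with probability 1/32.
E[min(M, N) | M + N = 11] = (4 + 3) / 2 = 7/2.

7/2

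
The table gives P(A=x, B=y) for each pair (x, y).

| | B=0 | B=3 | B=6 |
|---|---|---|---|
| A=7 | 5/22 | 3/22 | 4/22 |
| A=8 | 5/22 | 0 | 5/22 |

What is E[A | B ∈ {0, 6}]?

P(B ∈ {0, 6}) = 19/22.
Σ A·P over the event = 7·(5/22) + 7·(4/22) + 8·(5/22) + 8·(5/22) = 13/2.
E[A | B ∈ {0, 6}] = (13/2) / (19/22) = 143/19.

143/19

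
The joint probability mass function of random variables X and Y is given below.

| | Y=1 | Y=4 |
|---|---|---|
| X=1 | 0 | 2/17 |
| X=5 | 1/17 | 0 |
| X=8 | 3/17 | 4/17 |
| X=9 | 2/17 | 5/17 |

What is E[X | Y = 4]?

79/11

P(Y = 4) = 11/17.
Σ X·P over the event = 1·(2/17) + 8·(4/17) + 9·(5/17) = 79/17.
E[X | Y = 4] = (79/17) / (11/17) = 79/11.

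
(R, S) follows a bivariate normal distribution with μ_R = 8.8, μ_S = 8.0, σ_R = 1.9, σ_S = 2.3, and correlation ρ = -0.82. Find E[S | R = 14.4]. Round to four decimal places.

The regression of S on R has slope ρ·σ_S/σ_R and passes through (μ_R, μ_S).
E[S | R=14.4] = 8.0 + (-0.82)·(2.3/1.9)·(14.4 − (8.8)) = 8.0 + (-0.99263)·(5.6) = 2.4413.

2.4413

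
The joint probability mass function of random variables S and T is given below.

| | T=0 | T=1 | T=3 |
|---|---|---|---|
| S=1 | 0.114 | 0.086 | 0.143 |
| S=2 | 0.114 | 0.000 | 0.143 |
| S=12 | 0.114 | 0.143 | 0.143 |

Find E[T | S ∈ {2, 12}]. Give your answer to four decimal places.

1.5236

P(S ∈ {2, 12}) = 0.657.
Σ T·P over the event = 0·(0.114) + 3·(0.143) + 0·(0.114) + 1·(0.143) + 3·(0.143) = 1.001.
E[T | S ∈ {2, 12}] = (1.001) / (0.657) = 1.5236.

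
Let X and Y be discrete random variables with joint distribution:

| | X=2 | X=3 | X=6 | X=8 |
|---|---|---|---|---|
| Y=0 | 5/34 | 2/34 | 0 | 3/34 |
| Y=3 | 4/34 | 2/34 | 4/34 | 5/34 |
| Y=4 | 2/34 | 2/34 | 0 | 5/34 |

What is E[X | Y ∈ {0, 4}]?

P(Y ∈ {0, 4}) = 19/34.
Σ X·P over the event = 2·(5/34) + 2·(2/34) + 3·(2/34) + 3·(2/34) + 8·(3/34) + 8·(5/34) = 45/17.
E[X | Y ∈ {0, 4}] = (45/17) / (19/34) = 90/19.

90/19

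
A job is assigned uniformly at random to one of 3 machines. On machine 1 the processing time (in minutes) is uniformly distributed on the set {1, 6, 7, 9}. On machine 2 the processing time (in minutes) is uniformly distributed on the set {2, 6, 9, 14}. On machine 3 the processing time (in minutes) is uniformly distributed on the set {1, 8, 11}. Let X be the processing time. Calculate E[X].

E[X | machine 1] = (1+6+7+9)/4 = 23/4.
E[X | machine 2] = (2+6+9+14)/4 = 31/4.
E[X | machine 3] = (1+8+11)/3 = 20/3.
By the law of total expectation,
E[X] = (1/3)·(23/4) + (1/3)·(31/4) + (1/3)·(20/3) = 121/18.

121/18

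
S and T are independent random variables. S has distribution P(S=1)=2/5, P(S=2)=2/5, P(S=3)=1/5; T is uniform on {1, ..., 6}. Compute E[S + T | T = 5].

34/5

P(T = 5) = 1/6.
Summing (S+T)·P(x,y) over outcomes with T = 5 gives 17/15.
E[S + T | T = 5] = (17/15) / (1/6) = 34/5.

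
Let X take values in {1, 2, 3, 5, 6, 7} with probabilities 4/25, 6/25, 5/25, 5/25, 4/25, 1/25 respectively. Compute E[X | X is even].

P(X is even) = 2/5.
Σ over the event: 2·6/25 + 6·4/25 = 36/25.
E[X | X is even] = (36/25) / (2/5) = 18/5.

18/5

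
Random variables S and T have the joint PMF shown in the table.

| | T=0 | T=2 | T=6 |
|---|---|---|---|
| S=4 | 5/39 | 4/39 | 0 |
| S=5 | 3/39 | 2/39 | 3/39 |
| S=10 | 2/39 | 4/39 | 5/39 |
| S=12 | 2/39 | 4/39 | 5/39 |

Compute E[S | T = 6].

P(T = 6) = 1/3.
Summing S·P(S=x,T=y) over the conditioning event gives 125/39.
E[S | T = 6] = (125/39) / (1/3) = 125/13.

125/13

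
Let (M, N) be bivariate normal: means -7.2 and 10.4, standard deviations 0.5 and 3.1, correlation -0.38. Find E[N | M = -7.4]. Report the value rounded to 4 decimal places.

10.8712

The regression of N on M has slope ρ·σ_N/σ_M and passes through (μ_M, μ_N).
E[N | M=-7.4] = 10.4 + (-0.38)·(3.1/0.5)·(-7.4 − (-7.2)) = 10.4 + (-2.356)·(-0.2) = 10.8712.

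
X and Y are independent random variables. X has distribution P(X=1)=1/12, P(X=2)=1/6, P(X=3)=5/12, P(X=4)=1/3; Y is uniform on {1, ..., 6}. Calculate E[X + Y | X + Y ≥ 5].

85/12

P(X + Y ≥ 5) = 5/6.
Summing (X+Y)·P(x,y) over outcomes with X + Y ≥ 5 gives 425/72.
E[X + Y | X + Y ≥ 5] = (425/72) / (5/6) = 85/12.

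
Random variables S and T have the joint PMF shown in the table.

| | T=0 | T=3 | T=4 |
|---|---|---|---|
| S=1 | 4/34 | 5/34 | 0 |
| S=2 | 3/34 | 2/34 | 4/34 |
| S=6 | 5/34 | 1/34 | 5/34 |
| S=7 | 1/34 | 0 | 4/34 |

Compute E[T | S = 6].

P(S = 6) = 11/34.
Summing T·P(S=x,T=y) over the conditioning event gives 23/34.
E[T | S = 6] = (23/34) / (11/34) = 23/11.

23/11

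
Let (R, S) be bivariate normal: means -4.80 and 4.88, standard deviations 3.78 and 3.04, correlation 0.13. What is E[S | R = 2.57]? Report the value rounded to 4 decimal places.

5.6505

E[S | R=x] = μ_S + ρ(σ_S/σ_R)(x − μ_R) for jointly normal variables.
E[S | R=2.57] = 4.88 + (0.13)·(3.04/3.78)·(2.57 − (-4.80)) = 4.88 + (0.10455)·(7.37) = 5.6505.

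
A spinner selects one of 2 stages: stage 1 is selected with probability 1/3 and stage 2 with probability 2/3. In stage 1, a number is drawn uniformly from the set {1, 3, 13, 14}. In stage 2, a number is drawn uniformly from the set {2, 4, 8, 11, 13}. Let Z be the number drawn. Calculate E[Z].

E[Z | stage 1] = (1+3+13+14)/4 = 31/4.
E[Z | stage 2] = (2+4+8+11+13)/5 = 38/5.
By the law of total expectation,
E[Z] = (1/3)·(31/4) + (2/3)·(38/5) = 153/20.

153/20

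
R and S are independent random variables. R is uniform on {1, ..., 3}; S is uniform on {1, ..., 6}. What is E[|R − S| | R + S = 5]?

Outcomes with R + S = 5: (1,4), (2,3), (3,2), each with probability 1/18.
E[|R − S| | R + S = 5] = (3 + 1 + 1) / 3 = 5/3.

5/3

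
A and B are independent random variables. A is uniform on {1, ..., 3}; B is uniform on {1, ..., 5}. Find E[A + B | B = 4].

6

Outcomes with B = 4: (1,4), (2,4), (3,4), each with probability 1/15.
E[A + B | B = 4] = (5 + 6 + 7) / 3 = 6.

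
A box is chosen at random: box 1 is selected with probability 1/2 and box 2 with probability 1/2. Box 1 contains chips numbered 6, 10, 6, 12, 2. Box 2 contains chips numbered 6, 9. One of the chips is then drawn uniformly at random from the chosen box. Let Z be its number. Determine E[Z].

147/20

E[Z | box 1] = (6+10+6+12+2)/5 = 36/5.
E[Z | box 2] = (6+9)/2 = 15/2.
By the law of total expectation,
E[Z] = (1/2)·(36/5) + (1/2)·(15/2) = 147/20.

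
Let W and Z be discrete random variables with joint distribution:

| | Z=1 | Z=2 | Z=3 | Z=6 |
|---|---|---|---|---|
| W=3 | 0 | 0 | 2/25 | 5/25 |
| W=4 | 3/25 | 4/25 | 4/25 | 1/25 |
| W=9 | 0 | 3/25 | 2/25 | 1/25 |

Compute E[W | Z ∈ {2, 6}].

71/14

P(Z ∈ {2, 6}) = 14/25.
Summing W·P(W=x,Z=y) over the conditioning event gives 71/25.
E[W | Z ∈ {2, 6}] = (71/25) / (14/25) = 71/14.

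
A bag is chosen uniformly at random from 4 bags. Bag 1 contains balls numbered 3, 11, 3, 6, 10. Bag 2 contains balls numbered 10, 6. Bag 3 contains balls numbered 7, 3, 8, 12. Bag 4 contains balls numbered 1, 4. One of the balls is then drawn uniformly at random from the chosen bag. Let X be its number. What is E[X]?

E[X | bag 1] = (3+11+3+6+10)/5 = 33/5.
E[X | bag 2] = (10+6)/2 = 8.
E[X | bag 3] = (7+3+8+12)/4 = 15/2.
E[X | bag 4] = (1+4)/2 = 5/2.
E[X] = (1/4)·(33/5) + (1/4)·(8) + (1/4)·(15/2) + (1/4)·(5/2) = 123/20.

123/20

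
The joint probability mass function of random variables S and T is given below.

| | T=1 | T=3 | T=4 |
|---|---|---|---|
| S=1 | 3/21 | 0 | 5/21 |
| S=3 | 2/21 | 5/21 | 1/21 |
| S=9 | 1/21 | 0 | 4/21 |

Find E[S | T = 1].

3

P(T = 1) = 2/7.
Σ S·P over the event = 1·(3/21) + 3·(2/21) + 9·(1/21) = 6/7.
E[S | T = 1] = (6/7) / (2/7) = 3.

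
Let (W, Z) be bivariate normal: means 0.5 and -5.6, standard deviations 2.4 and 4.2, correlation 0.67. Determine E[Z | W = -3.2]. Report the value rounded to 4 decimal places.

The regression of Z on W has slope ρ·σ_Z/σ_W and passes through (μ_W, μ_Z).
E[Z | W=-3.2] = -5.6 + (0.67)·(4.2/2.4)·(-3.2 − (0.5)) = -5.6 + (1.1725)·(-3.7) = -9.9383.

-9.9383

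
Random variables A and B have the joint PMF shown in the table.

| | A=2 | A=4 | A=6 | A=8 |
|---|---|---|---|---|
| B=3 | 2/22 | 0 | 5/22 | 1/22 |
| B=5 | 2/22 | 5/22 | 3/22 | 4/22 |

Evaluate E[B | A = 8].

23/5

P(A = 8) = 5/22.
Σ B·P over the event = 3·(1/22) + 5·(4/22) = 23/22.
E[B | A = 8] = (23/22) / (5/22) = 23/5.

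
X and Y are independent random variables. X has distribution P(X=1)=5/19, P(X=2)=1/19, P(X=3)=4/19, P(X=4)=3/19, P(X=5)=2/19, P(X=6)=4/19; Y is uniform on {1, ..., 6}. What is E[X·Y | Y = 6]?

P(Y = 6) = 1/6.
Summing XY·P(x,y) over outcomes with Y = 6 gives 65/19.
E[X·Y | Y = 6] = (65/19) / (1/6) = 390/19.

390/19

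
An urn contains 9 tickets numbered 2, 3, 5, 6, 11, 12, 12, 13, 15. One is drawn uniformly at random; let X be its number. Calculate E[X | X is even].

8

P(X is even) = 4/9.
Σ over the event: 2·1/9 + 6·1/9 + 12·2/9 = 32/9.
E[X | X is even] = (32/9) / (4/9) = 8.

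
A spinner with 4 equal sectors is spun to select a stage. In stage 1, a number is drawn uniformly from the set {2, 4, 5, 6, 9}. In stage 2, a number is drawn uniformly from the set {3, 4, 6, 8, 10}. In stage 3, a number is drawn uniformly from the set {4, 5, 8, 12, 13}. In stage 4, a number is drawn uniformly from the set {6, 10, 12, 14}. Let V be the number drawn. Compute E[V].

E[V | stage 1] = (2+4+5+6+9)/5 = 26/5.
E[V | stage 2] = (3+4+6+8+10)/5 = 31/5.
E[V | stage 3] = (4+5+8+12+13)/5 = 42/5.
E[V | stage 4] = (6+10+12+14)/4 = 21/2.
E[V] = (1/4)·(26/5) + (1/4)·(31/5) + (1/4)·(42/5) + (1/4)·(21/2) = 303/40.

303/40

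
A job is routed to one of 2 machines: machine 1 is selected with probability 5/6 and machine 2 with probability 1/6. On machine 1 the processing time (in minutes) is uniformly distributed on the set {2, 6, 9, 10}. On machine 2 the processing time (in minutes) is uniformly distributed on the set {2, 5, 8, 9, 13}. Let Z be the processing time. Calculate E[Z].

E[Z | machine 1] = (2+6+9+10)/4 = 27/4.
E[Z | machine 2] = (2+5+8+9+13)/5 = 37/5.
E[Z] = (5/6)·(27/4) + (1/6)·(37/5) = 823/120.

823/120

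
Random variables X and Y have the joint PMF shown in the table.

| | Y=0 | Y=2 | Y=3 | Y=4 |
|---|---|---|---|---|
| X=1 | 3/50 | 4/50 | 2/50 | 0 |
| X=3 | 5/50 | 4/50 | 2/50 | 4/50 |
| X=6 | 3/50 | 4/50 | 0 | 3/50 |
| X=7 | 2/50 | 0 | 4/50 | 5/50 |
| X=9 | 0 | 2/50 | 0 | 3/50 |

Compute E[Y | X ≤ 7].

P(X ≤ 7) = 9/10.
Summing Y·P(X=x,Y=y) over the conditioning event gives 48/25.
E[Y | X ≤ 7] = (48/25) / (9/10) = 32/15.

32/15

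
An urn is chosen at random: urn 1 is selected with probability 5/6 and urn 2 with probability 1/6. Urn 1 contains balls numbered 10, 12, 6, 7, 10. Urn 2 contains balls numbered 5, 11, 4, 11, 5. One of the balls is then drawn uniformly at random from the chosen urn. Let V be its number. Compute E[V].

E[V | urn 1] = (10+12+6+7+10)/5 = 9.
E[V | urn 2] = (5+11+4+11+5)/5 = 36/5.
E[V] = (5/6)·(9) + (1/6)·(36/5) = 87/10.

87/10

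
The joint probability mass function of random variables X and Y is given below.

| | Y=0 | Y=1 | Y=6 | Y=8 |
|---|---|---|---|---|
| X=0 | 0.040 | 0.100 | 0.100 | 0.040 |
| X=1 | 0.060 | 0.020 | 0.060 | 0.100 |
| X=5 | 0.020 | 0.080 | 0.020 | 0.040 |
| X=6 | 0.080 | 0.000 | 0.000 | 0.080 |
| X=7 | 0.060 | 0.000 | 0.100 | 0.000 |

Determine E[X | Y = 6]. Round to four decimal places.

3.0714

P(Y = 6) = 0.280.
Σ X·P over the event = 0·(0.100) + 1·(0.060) + 5·(0.020) + 7·(0.100) = 0.860.
E[X | Y = 6] = (0.860) / (0.280) = 3.0714.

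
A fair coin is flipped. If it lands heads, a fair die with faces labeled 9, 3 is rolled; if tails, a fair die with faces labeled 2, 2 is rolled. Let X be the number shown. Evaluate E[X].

E[X | heads] = (9+3)/2 = 6.
E[X | tails] = (2+2)/2 = 2.
By the law of total expectation,
E[X] = (1/2)·(6) + (1/2)·(2) = 4.

4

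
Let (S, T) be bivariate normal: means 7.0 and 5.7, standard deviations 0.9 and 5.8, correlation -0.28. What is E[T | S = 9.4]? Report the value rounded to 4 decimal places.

E[T | S=x] = μ_T + ρ(σ_T/σ_S)(x − μ_S) for jointly normal variables.
E[T | S=9.4] = 5.7 + (-0.28)·(5.8/0.9)·(9.4 − (7.0)) = 5.7 + (-1.80444)·(2.4) = 1.3693.

1.3693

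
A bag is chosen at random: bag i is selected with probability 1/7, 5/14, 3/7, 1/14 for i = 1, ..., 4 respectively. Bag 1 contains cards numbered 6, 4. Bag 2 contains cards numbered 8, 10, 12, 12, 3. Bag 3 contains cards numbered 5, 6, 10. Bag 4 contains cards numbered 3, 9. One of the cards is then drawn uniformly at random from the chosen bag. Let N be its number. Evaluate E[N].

E[N | bag 1] = (6+4)/2 = 5.
E[N | bag 2] = (8+10+12+12+3)/5 = 9.
E[N | bag 3] = (5+6+10)/3 = 7.
E[N | bag 4] = (3+9)/2 = 6.
By the law of total expectation,
E[N] = (1/7)·(5) + (5/14)·(9) + (3/7)·(7) + (1/14)·(6) = 103/14.

103/14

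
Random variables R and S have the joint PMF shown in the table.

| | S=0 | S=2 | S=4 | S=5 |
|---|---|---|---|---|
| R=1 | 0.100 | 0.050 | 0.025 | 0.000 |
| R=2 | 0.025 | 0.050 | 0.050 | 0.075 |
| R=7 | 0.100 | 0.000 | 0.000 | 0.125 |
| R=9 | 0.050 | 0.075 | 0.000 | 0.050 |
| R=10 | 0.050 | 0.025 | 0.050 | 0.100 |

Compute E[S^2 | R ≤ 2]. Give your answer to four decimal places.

P(R ≤ 2) = 0.375.
Summing S^2·P(R=x,S=y) over the conditioning event gives 3.475.
E[S^2 | R ≤ 2] = (3.475) / (0.375) = 9.2667.

9.2667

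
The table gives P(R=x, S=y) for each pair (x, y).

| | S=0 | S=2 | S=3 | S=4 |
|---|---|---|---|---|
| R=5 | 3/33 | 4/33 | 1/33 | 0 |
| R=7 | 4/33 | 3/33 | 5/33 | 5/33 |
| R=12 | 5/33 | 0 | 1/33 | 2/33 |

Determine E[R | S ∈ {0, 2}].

144/19

P(S ∈ {0, 2}) = 19/33.
Σ R·P over the event = 5·(3/33) + 5·(4/33) + 7·(4/33) + 7·(3/33) + 12·(5/33) = 48/11.
E[R | S ∈ {0, 2}] = (48/11) / (19/33) = 144/19.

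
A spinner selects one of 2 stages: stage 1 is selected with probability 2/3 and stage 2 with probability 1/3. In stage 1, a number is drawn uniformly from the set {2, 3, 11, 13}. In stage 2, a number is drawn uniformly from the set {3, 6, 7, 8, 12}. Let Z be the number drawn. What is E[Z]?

217/30

E[Z | stage 1] = (2+3+11+13)/4 = 29/4.
E[Z | stage 2] = (3+6+7+8+12)/5 = 36/5.
E[Z] = (2/3)·(29/4) + (1/3)·(36/5) = 217/30.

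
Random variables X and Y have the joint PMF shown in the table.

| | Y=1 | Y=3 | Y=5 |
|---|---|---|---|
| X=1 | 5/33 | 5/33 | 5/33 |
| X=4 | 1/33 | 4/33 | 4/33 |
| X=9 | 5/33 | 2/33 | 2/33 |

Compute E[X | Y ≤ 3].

P(Y ≤ 3) = 2/3.
Σ X·P over the event = 1·(5/33) + 1·(5/33) + 4·(1/33) + 4·(4/33) + 9·(5/33) + 9·(2/33) = 31/11.
E[X | Y ≤ 3] = (31/11) / (2/3) = 93/22.

93/22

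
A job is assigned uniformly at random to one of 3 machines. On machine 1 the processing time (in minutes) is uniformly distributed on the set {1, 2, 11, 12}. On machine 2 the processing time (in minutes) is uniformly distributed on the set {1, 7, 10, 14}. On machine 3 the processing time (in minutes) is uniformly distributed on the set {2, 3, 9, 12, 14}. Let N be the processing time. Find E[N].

15/2

E[N | machine 1] = (1+2+11+12)/4 = 13/2.
E[N | machine 2] = (1+7+10+14)/4 = 8.
E[N | machine 3] = (2+3+9+12+14)/5 = 8.
By the law of total expectation,
E[N] = (1/3)·(13/2) + (1/3)·(8) + (1/3)·(8) = 15/2.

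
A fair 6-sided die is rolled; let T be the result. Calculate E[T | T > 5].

6

Given T > 5, T is equally likely to be any of {6}.
E[T | T > 5] = (6) / 1 = 6.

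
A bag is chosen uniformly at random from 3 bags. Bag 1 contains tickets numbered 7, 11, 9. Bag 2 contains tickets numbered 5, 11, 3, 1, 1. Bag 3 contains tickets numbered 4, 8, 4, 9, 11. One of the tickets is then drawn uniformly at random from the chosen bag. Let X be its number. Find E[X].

34/5

E[X | bag 1] = (7+11+9)/3 = 9.
E[X | bag 2] = (5+11+3+1+1)/5 = 21/5.
E[X | bag 3] = (4+8+4+9+11)/5 = 36/5.
By the law of total expectation,
E[X] = (1/3)·(9) + (1/3)·(21/5) + (1/3)·(36/5) = 34/5.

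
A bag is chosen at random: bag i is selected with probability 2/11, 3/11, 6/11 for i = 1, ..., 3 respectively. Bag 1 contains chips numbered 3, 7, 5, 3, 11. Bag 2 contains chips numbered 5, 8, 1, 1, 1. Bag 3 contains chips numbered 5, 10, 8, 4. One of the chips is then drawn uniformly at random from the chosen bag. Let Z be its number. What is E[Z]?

E[Z | bag 1] = (3+7+5+3+11)/5 = 29/5.
E[Z | bag 2] = (5+8+1+1+1)/5 = 16/5.
E[Z | bag 3] = (5+10+8+4)/4 = 27/4.
By the law of total expectation,
E[Z] = (2/11)·(29/5) + (3/11)·(16/5) + (6/11)·(27/4) = 617/110.

617/110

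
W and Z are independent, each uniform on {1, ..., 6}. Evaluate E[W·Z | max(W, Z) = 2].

8/3

Outcomes with max(W, Z) = 2: (1,2), (2,1), (2,2), each with probability 1/36.
E[W·Z | max(W, Z) = 2] = (2 + 2 + 4) / 3 = 8/3.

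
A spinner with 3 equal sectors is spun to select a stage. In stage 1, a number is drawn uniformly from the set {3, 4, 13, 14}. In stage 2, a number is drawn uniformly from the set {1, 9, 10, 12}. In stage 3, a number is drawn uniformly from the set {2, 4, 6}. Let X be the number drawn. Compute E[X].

E[X | stage 1] = (3+4+13+14)/4 = 17/2.
E[X | stage 2] = (1+9+10+12)/4 = 8.
E[X | stage 3] = (2+4+6)/3 = 4.
E[X] = (1/3)·(17/2) + (1/3)·(8) + (1/3)·(4) = 41/6.

41/6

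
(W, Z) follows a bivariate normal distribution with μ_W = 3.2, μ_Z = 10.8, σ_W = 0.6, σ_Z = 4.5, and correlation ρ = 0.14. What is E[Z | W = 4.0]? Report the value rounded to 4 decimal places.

11.6400

The regression of Z on W has slope ρ·σ_Z/σ_W and passes through (μ_W, μ_Z).
E[Z | W=4.0] = 10.8 + (0.14)·(4.5/0.6)·(4.0 − (3.2)) = 10.8 + (1.05)·(0.8) = 11.6400.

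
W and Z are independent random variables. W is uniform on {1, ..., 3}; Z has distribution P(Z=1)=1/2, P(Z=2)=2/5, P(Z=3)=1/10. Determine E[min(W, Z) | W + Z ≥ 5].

P(W + Z ≥ 5) = 1/5.
Summing min(W,Z)·P(x,y) over outcomes with W + Z ≥ 5 gives 13/30.
E[min(W, Z) | W + Z ≥ 5] = (13/30) / (1/5) = 13/6.

13/6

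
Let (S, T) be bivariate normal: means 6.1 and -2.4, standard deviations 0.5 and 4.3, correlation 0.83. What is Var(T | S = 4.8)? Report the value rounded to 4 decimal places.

For a bivariate normal, Var(T | S=x) = σ_T²(1 − ρ²).
Var(T | S=4.8) = (4.3)²·(1 − (0.83)²) = 18.49·0.3111 = 5.7522.

5.7522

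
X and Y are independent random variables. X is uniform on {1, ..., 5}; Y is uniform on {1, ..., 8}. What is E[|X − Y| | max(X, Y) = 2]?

P(max(X, Y) = 2) = 3/40.
Summing |X−Y|·P(x,y) over outcomes with max(X, Y) = 2 gives 1/20.
E[|X − Y| | max(X, Y) = 2] = (1/20) / (3/40) = 2/3.

2/3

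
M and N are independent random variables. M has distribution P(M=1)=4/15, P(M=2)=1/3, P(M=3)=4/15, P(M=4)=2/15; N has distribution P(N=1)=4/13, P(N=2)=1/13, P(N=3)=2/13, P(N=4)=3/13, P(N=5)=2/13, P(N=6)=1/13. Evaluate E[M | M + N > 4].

158/63

P(M + N > 4) = 42/65.
Summing M·P(x,y) over outcomes with M + N > 4 gives 316/195.
E[M | M + N > 4] = (316/195) / (42/65) = 158/63.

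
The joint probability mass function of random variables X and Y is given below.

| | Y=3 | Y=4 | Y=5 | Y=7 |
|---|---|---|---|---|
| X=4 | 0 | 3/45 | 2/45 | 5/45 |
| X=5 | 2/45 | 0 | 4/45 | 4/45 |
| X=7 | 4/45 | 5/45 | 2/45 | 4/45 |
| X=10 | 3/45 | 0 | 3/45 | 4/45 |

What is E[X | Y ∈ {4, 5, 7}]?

P(Y ∈ {4, 5, 7}) = 4/5.
Summing X·P(X=x,Y=y) over the conditioning event gives 227/45.
E[X | Y ∈ {4, 5, 7}] = (227/45) / (4/5) = 227/36.

227/36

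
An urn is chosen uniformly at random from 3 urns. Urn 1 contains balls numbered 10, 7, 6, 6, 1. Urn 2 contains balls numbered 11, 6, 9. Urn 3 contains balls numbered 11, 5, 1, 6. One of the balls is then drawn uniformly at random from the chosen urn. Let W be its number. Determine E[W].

245/36

E[W | urn 1] = (10+7+6+6+1)/5 = 6.
E[W | urn 2] = (11+6+9)/3 = 26/3.
E[W | urn 3] = (11+5+1+6)/4 = 23/4.
E[W] = (1/3)·(6) + (1/3)·(26/3) + (1/3)·(23/4) = 245/36.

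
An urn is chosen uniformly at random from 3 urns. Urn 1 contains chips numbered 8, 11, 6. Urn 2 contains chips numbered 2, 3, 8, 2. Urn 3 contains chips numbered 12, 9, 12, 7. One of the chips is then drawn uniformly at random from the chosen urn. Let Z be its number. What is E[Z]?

265/36

E[Z | urn 1] = (8+11+6)/3 = 25/3.
E[Z | urn 2] = (2+3+8+2)/4 = 15/4.
E[Z | urn 3] = (12+9+12+7)/4 = 10.
E[Z] = (1/3)·(25/3) + (1/3)·(15/4) + (1/3)·(10) = 265/36.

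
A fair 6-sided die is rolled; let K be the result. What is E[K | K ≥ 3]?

9/2

Given K ≥ 3, K is equally likely to be any of {3, 4, 5, 6}.
E[K | K ≥ 3] = (3 + 4 + 5 + 6) / 4 = 9/2.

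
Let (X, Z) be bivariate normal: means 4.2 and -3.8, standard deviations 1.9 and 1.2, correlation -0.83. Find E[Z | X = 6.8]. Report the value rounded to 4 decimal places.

-5.1629

E[Z | X=x] = μ_Z + ρ(σ_Z/σ_X)(x − μ_X) for jointly normal variables.
E[Z | X=6.8] = -3.8 + (-0.83)·(1.2/1.9)·(6.8 − (4.2)) = -3.8 + (-0.52421)·(2.6) = -5.1629.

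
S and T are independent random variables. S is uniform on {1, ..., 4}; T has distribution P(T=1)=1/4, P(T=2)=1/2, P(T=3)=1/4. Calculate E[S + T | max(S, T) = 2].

17/5

P(max(S, T) = 2) = 5/16.
Summing (S+T)·P(x,y) over outcomes with max(S, T) = 2 gives 17/16.
E[S + T | max(S, T) = 2] = (17/16) / (5/16) = 17/5.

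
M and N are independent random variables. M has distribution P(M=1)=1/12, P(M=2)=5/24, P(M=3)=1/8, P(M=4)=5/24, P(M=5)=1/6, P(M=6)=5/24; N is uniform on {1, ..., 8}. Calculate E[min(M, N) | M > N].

159/67

P(M > N) = 67/192.
Summing min(M,N)·P(x,y) over outcomes with M > N gives 53/64.
E[min(M, N) | M > N] = (53/64) / (67/192) = 159/67.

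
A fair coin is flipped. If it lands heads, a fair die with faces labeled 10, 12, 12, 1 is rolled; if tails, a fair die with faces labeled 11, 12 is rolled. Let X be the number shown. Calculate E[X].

81/8

E[X | heads] = (10+12+12+1)/4 = 35/4.
E[X | tails] = (11+12)/2 = 23/2.
By the law of total expectation,
E[X] = (1/2)·(35/4) + (1/2)·(23/2) = 81/8.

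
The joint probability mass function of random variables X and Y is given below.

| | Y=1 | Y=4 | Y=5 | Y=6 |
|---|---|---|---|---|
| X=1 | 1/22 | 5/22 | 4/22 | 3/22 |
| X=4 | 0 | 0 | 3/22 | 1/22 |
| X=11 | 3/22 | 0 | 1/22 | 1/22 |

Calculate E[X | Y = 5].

P(Y = 5) = 4/11.
Σ X·P over the event = 1·(4/22) + 4·(3/22) + 11·(1/22) = 27/22.
E[X | Y = 5] = (27/22) / (4/11) = 27/8.

27/8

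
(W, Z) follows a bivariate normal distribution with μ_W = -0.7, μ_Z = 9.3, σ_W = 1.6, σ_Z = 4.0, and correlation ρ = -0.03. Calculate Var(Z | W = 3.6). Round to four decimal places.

15.9856

The conditional variance in a bivariate normal is σ_Z²(1 − ρ²), independent of x.
Var(Z | W=3.6) = (4.0)²·(1 − (-0.03)²) = 16·0.9991 = 15.9856.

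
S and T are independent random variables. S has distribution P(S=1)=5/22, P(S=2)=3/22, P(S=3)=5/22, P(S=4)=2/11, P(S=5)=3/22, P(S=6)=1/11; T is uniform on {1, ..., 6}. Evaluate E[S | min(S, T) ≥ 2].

P(min(S, T) ≥ 2) = 85/132.
Summing S·P(x,y) over outcomes with min(S, T) ≥ 2 gives 80/33.
E[S | min(S, T) ≥ 2] = (80/33) / (85/132) = 64/17.

64/17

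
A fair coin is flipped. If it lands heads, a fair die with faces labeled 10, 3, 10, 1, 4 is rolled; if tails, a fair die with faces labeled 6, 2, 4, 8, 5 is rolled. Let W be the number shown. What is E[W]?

E[W | heads] = (10+3+10+1+4)/5 = 28/5.
E[W | tails] = (6+2+4+8+5)/5 = 5.
By the law of total expectation,
E[W] = (1/2)·(28/5) + (1/2)·(5) = 53/10.

53/10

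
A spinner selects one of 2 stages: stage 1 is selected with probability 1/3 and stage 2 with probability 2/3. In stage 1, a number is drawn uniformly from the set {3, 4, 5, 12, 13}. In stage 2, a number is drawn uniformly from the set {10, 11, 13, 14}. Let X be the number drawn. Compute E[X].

E[X | stage 1] = (3+4+5+12+13)/5 = 37/5.
E[X | stage 2] = (10+11+13+14)/4 = 12.
E[X] = (1/3)·(37/5) + (2/3)·(12) = 157/15.

157/15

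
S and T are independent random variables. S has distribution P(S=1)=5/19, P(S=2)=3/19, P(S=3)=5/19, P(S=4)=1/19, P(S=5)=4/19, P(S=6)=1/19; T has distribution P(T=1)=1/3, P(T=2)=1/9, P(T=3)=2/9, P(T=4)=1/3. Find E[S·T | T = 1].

P(T = 1) = 1/3.
Summing ST·P(x,y) over outcomes with T = 1 gives 56/57.
E[S·T | T = 1] = (56/57) / (1/3) = 56/19.

56/19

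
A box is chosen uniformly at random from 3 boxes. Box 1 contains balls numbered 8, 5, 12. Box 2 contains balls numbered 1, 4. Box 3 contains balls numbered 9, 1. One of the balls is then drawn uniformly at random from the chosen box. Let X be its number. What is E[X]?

E[X | box 1] = (8+5+12)/3 = 25/3.
E[X | box 2] = (1+4)/2 = 5/2.
E[X | box 3] = (9+1)/2 = 5.
By the law of total expectation,
E[X] = (1/3)·(25/3) + (1/3)·(5/2) + (1/3)·(5) = 95/18.

95/18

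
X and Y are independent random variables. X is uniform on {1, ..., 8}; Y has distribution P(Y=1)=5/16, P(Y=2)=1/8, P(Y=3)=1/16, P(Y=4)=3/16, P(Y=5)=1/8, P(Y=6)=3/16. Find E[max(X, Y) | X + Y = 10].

P(X + Y = 10) = 11/128.
Summing max(X,Y)·P(x,y) over outcomes with X + Y = 10 gives 69/128.
E[max(X, Y) | X + Y = 10] = (69/128) / (11/128) = 69/11.

69/11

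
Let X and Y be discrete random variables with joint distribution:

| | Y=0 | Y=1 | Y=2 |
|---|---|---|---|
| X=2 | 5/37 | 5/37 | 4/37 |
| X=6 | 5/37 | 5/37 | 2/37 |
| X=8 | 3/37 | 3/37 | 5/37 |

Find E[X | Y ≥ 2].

60/11

P(Y ≥ 2) = 11/37.
Σ X·P over the event = 2·(4/37) + 6·(2/37) + 8·(5/37) = 60/37.
E[X | Y ≥ 2] = (60/37) / (11/37) = 60/11.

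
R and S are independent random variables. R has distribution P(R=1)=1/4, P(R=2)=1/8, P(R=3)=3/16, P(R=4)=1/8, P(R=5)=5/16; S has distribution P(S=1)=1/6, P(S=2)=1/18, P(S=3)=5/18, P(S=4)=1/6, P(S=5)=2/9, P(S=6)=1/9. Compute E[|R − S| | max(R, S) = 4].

P(max(R, S) = 4) = 17/96.
Summing |R−S|·P(x,y) over outcomes with max(R, S) = 4 gives 89/288.
E[|R − S| | max(R, S) = 4] = (89/288) / (17/96) = 89/51.

89/51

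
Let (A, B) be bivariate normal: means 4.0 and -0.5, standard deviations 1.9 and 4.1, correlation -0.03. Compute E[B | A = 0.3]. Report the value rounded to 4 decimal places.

For a bivariate normal, E[B | A=x] = μ_B + ρ·(σ_B/σ_A)·(x − μ_A).
E[B | A=0.3] = -0.5 + (-0.03)·(4.1/1.9)·(0.3 − (4.0)) = -0.5 + (-0.064737)·(-3.7) = -0.2605.

-0.2605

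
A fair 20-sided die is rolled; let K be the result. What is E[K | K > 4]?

25/2

P(K > 4) = 4/5.
E[K | K > 4] = (10) / (4/5) = 25/2.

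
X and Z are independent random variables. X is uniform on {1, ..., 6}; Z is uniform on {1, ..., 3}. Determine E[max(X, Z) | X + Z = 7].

P(X + Z = 7) = 1/6.
Summing max(X,Z)·P(x,y) over outcomes with X + Z = 7 gives 5/6.
E[max(X, Z) | X + Z = 7] = (5/6) / (1/6) = 5.

5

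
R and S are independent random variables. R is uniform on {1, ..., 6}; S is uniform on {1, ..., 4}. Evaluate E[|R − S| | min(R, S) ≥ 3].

Outcomes with min(R, S) ≥ 3: (3,3), (3,4), (4,3), (4,4), (5,3), (5,4), (6,3), (6,4), each with probability 1/24.
E[|R − S| | min(R, S) ≥ 3] = (0 + 1 + 1 + 0 + 2 + 1 + 3 + 2) / 8 = 5/4.

5/4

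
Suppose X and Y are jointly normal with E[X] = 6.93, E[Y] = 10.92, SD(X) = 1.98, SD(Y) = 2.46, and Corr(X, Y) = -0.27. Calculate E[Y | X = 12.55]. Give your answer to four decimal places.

9.0347

The regression of Y on X has slope ρ·σ_Y/σ_X and passes through (μ_X, μ_Y).
E[Y | X=12.55] = 10.92 + (-0.27)·(2.46/1.98)·(12.55 − (6.93)) = 10.92 + (-0.335455)·(5.62) = 9.0347.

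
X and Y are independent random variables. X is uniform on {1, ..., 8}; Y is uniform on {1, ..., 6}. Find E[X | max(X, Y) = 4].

P(max(X, Y) = 4) = 7/48.
Summing X·P(x,y) over outcomes with max(X, Y) = 4 gives 11/24.
E[X | max(X, Y) = 4] = (11/24) / (7/48) = 22/7.

22/7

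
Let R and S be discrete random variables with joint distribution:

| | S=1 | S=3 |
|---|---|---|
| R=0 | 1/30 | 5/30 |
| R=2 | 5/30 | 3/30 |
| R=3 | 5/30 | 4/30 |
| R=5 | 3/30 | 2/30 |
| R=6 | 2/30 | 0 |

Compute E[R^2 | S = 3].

7

P(S = 3) = 7/15.
Σ R^2·P over the event = 0·(5/30) + 4·(3/30) + 9·(4/30) + 25·(2/30) = 49/15.
E[R^2 | S = 3] = (49/15) / (7/15) = 7.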